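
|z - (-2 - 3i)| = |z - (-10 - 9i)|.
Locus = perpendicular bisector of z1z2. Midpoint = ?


Equal distances means the locus is the perpendicular bisector of z1 and z2.
Midpoint = ((-2+(-10))/2, (-3+(-9))/2) = (-6.0000, -6.0000)

Perpendicular bisector through (-6.0000, -6.0000)


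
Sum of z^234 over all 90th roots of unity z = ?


The roots are w_k = w^k with w = e^(2*pi*i/90), and (w^k)^234 = (w^234)^k.
So S = 1 + u + u^2 + ... + u^(89) with u = w^234.
234 = 2*90 + 54, so 234 is not a multiple of 90: u = (w^90)^2 * w^54 = w^54 ≠ 1 (w is a primitive 90th root), while u^90 = (w^90)^234 = 1.
Geometric series: S = (1 - u^90)/(1 - u) = (1 - 1)/(1 - u) = 0

S = 0


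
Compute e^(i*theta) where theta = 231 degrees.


cos(231°) = -0.6293
sin(231°) = -0.7771

e^(i*231°) = -0.6293 - 0.7771i


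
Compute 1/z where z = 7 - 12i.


|z|^2 = 49+144 = 193
1/z = (7 + 12i)/193

1/z = 0.0363 + 0.0622i


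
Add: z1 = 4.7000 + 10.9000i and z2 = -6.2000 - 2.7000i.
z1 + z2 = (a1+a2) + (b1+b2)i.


Real: 4.7 - 6.2 = -1.5
Imag: 10.9 - 2.7 = 8.2

-1.5000 + 8.2000i


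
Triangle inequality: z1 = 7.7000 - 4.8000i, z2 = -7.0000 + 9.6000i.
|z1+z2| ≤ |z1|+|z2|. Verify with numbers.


|z1| = sqrt(7.7^2 + (-4.8)^2) = sqrt(82.33) = 9.0736
|z2| = sqrt((-7)^2 + 9.6^2) = sqrt(141.16) = 11.8811
z1+z2 = 0.7000 + 4.8000i
|z1+z2| = sqrt(23.53) = 4.8508
|z1|+|z2| = 9.0736 + 11.8811 = 20.9547

|z1+z2| = 4.8508 ≤ |z1|+|z2| = 20.9547 (verified)


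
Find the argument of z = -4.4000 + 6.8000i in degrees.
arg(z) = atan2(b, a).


Re = -4.4, Im = 6.8
arg = atan2(6.8, -4.4) = 122.9052 degrees

arg(z) = 122.9052 degrees


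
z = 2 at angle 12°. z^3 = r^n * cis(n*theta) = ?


r^3 = 2^3 = 8
n*theta = 3*12° = 36° = 36° (mod 360)
a = 8*cos(36°) = 6.4721
b = 8*sin(36°) = 4.7023

8 cis(36°) = 6.4721 + 4.7023i


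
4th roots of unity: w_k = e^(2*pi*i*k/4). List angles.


The 4th roots of unity are cis(360k/4°) for k=0..3
Angle step = 360/4 = 90°
Primitive root: cis(90°)
Primitive root = 0 + 1.0000i

4 roots at angles: 0°, 90°, 180°, 270°


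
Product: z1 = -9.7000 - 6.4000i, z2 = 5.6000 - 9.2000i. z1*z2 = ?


Real = -9.7*5.6 - (-6.4)*(-9.2) = -54.32 - 58.88 = -113.2
Imag = -9.7*(-9.2) + 5.6*(-6.4) = 89.24 - (35.84) = 53.4

-113.2000 + 53.4000i


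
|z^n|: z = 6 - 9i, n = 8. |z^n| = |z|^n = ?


|z| = sqrt(36+81) = sqrt(117) = 10.8167
|z^8| = |z|^8 = (sqrt(117))^8 = 117^4 = 187388721

|z^8| = 187388721


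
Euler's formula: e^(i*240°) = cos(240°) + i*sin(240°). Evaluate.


cos(240°) = -0.5000
sin(240°) = -0.8660

e^(i*240°) = -0.5000 - 0.8660i


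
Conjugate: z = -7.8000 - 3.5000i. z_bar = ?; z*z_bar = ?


z_bar = -7.8000 + 3.5000i
z*z_bar = (-7.8)^2 + (-3.5)^2 = 60.84 + 12.25 = 73.09

z_bar = -7.8000 + 3.5000i, z*z_bar = 73.09


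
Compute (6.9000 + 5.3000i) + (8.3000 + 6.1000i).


Real: 6.9 + 8.3 = 15.2
Imag: 5.3 + 6.1 = 11.4

15.2000 + 11.4000i


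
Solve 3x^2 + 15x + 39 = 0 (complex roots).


disc = 15^2 - 4*3*39 = 225 - 468 = -243
sqrt(|disc|) = sqrt(243) = 15.5885
Real part = -15/(2*3) = -2.5000
Imag part = 15.5885/(2*3) = 2.5981

-2.5000 ± 2.5981i


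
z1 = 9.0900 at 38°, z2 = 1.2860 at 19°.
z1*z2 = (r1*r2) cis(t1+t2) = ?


r = 9.0900 * 1.2860 = 11.6897
theta = 38° + 19° = 57° = 57° (mod 360)

11.6897 cis(57°)


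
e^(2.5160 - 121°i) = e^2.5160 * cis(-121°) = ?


e^2.5160 = 12.37898
cos(-121°) = -0.515038
sin(-121°) = -0.85717
Real = 12.37898*(-0.515038) = -6.3756
Imag = 12.37898*(-0.85717) = -10.6109

-6.3756 - 10.6109i


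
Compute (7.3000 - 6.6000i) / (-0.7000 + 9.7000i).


Conjugate of z2 = -0.7000 - 9.7000i
Numerator: (7.3000 - 6.6000i)(-0.7000 - 9.7000i) = -69.1300 - 66.1900i
Denominator: (-0.7)^2 + 9.7^2 = 94.58
Result = (-69.1300 - 66.1900i)/94.58

-0.7309 - 0.6998i


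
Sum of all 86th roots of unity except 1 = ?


With w = e^(2*pi*i/86), all 86 of the 86th roots of unity w^0 = 1, w, ..., w^(85) sum to 0: 1 + w + ... + w^(85) = (1 - w^86)/(1 - w) = 0 since w^86 = 1, w ≠ 1.
Removing the root 1: w + w^2 + ... + w^(85) = 0 - 1 = -1

Sum = -1


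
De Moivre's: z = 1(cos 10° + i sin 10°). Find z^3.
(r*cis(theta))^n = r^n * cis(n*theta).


r^3 = 1^3 = 1
n*theta = 3*10° = 30° = 30° (mod 360)
a = 1*cos(30°) = 0.8660
b = 1*sin(30°) = 0.5000

1 cis(30°) = 0.8660 + 0.5000i


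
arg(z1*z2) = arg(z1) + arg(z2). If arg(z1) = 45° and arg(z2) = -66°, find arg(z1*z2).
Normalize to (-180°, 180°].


arg(z1*z2) = 45° - 66° = -21°
Normalized to (-180°, 180°]: -21°

-21°


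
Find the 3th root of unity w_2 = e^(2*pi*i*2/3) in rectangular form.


Angle = 360*2/3 = 240°
a = cos(240°) = -0.5000
b = sin(240°) = -0.8660

-0.5000 - 0.8660i


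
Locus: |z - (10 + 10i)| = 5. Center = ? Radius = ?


|z - z0| = r is a circle with center z0 and radius r.
Center = (10, 10), radius = 5

Circle with center (10, 10) and radius 5


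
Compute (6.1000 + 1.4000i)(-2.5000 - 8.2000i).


Real = 6.1*(-2.5) - 1.4*(-8.2) = -15.25 - (-11.48) = -3.77
Imag = 6.1*(-8.2) - (2.5)*1.4 = -50.02 - (3.5) = -53.52

-3.7700 - 53.5200i


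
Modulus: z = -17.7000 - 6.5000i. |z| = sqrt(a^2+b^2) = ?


|z| = sqrt((-17.7)^2 + (-6.5)^2) = sqrt(313.29 + 42.25) = sqrt(355.54) = 18.8558

|z| = 18.8558


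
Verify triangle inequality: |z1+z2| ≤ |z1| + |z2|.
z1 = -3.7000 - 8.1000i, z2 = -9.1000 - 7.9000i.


|z1| = sqrt((-3.7)^2 + (-8.1)^2) = sqrt(79.3) = 8.9051
|z2| = sqrt((-9.1)^2 + (-7.9)^2) = sqrt(145.22) = 12.0507
z1+z2 = -12.8000 - 16.0000i
|z1+z2| = sqrt(419.84) = 20.4900
|z1|+|z2| = 8.9051 + 12.0507 = 20.9558

|z1+z2| = 20.4900 ≤ |z1|+|z2| = 20.9558 (verified)


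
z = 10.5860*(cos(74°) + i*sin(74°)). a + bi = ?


a = 10.5860*cos(74°) = 10.5860*0.27564 = 2.9179
b = 10.5860*sin(74°) = 10.5860*0.96126 = 10.1759

2.9179 + 10.1759i


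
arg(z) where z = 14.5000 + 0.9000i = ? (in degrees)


Re = 14.5, Im = 0.9
arg = atan2(0.9, 14.5) = 3.5517 degrees

arg(z) = 3.5517 degrees


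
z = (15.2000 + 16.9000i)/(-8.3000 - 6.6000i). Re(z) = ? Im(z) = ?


Multiply by conjugate: (15.2000 + 16.9000i)(-8.3000 + 6.6000i) / ((-8.3)^2 + (-6.6)^2)
Numerator real = 15.2*(-8.3) + 16.9*(-6.6) = -237.7
Numerator imag = 16.9*(-8.3) - 15.2*(-6.6) = -39.95
Denominator = 112.45
Re(z) = -237.7/112.45 = -2.1138
Im(z) = -39.95/112.45 = -0.3553

Re(z) = -2.1138, Im(z) = -0.3553


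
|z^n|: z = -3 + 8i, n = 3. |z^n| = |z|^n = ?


|z| = sqrt(9+64) = sqrt(73) = 8.5440
|z^3| = |z|^3 = (sqrt(73))^3 = 73*sqrt(73)

|z^3| = 73*sqrt(73) ≈ 623.7123


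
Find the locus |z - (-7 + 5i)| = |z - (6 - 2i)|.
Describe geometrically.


Equal distances means the locus is the perpendicular bisector of z1 and z2.
Midpoint = ((-7+6)/2, (5+(-2))/2) = (-0.5000, 1.5000)

Perpendicular bisector through (-0.5000, 1.5000)


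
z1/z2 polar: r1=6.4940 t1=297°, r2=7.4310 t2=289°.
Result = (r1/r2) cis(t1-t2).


r = 6.4940 / 7.4310 = 0.8739
theta = 297° - 289° = 8° = 8° (mod 360)

0.8739 cis(8°)


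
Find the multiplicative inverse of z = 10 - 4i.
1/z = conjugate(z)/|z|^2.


|z|^2 = 100+16 = 116
1/z = (10 + 4i)/116

1/z = 0.0862 + 0.0345i


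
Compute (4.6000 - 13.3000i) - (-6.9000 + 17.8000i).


Real: 4.6 + 6.9 = 11.5
Imag: -13.3 - 17.8 = -31.1

11.5000 - 31.1000i


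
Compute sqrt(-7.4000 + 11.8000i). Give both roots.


|z| = sqrt(54.76+139.24) = 13.9284
sqrt((|z|+a)/2) = sqrt((13.9284+(-7.4))/2) = sqrt(3.2642) = 1.8067
sqrt((|z|-a)/2) = sqrt((13.9284-(-7.4))/2) = sqrt(10.6642) = 3.2656

±(1.8067 + 3.2656i) i.e. 1.8067 + 3.2656i and -1.8067 - 3.2656i


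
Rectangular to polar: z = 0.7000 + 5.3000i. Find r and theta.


r = sqrt(0.49+28.09) = sqrt(28.58) = 5.3460
theta = atan2(5.3, 0.7) = 82.4762 degrees

r = 5.3460, theta = 82.4762 degrees


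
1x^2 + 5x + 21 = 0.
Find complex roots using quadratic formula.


disc = 5^2 - 4*1*21 = 25 - 84 = -59
sqrt(|disc|) = sqrt(59) = 7.6811
Real part = -5/(2*1) = -2.5000
Imag part = 7.6811/(2*1) = 3.8406

-2.5000 ± 3.8406i


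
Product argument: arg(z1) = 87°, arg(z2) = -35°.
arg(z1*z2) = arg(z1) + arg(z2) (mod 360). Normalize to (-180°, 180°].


arg(z1*z2) = 87° - 35° = 52°
Normalized to (-180°, 180°]: 52°

52°


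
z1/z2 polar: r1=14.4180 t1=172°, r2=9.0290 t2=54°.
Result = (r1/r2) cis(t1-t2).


r = 14.4180 / 9.0290 = 1.5969
theta = 172° - 54° = 118° = 118° (mod 360)

1.5969 cis(118°)


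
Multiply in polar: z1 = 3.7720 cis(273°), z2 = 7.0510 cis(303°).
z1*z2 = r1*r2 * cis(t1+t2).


r = 3.7720 * 7.0510 = 26.5964
theta = 273° + 303° = 576° = 216° (mod 360)

26.5964 cis(216°)


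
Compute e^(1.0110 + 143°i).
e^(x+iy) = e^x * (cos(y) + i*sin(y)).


e^1.0110 = 2.7483
cos(143°) = -0.79864
sin(143°) = 0.60182
Real = 2.7483*(-0.79864) = -2.1949
Imag = 2.7483*0.60182 = 1.6540

-2.1949 + 1.6540i


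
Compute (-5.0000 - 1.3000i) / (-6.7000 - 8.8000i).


Conjugate of z2 = -6.7000 + 8.8000i
Numerator: (-5.0000 - 1.3000i)(-6.7000 + 8.8000i) = 44.9400 - 35.2900i
Denominator: (-6.7)^2 + (-8.8)^2 = 122.33
Result = (44.9400 - 35.2900i)/122.33

0.3674 - 0.2885i


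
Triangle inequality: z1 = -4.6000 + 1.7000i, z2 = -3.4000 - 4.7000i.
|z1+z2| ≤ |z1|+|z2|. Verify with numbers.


|z1| = sqrt((-4.6)^2 + 1.7^2) = sqrt(24.05) = 4.9041
|z2| = sqrt((-3.4)^2 + (-4.7)^2) = sqrt(33.65) = 5.8009
z1+z2 = -8.0000 - 3.0000i
|z1+z2| = sqrt(73) = 8.5440
|z1|+|z2| = 4.9041 + 5.8009 = 10.7050

|z1+z2| = 8.5440 ≤ |z1|+|z2| = 10.7050 (verified)


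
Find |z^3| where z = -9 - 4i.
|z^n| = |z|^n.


|z| = sqrt(81+16) = sqrt(97) = 9.8489
|z^3| = |z|^3 = (sqrt(97))^3 = 97*sqrt(97)

|z^3| = 97*sqrt(97) ≈ 955.3392


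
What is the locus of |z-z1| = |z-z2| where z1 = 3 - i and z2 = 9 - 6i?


Equal distances means the locus is the perpendicular bisector of z1 and z2.
Midpoint = ((3+9)/2, (-1+(-6))/2) = (6.0000, -3.5000)

Perpendicular bisector through (6.0000, -3.5000)


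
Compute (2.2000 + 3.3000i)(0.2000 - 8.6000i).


Real = 2.2*0.2 - 3.3*(-8.6) = 0.44 - (-28.38) = 28.82
Imag = 2.2*(-8.6) + 0.2*3.3 = -18.92 + 0.66 = -18.26

28.8200 - 18.2600i


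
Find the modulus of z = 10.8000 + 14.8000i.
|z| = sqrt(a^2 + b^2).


|z| = sqrt(10.8^2 + 14.8^2) = sqrt(116.64 + 219.04) = sqrt(335.68) = 18.3216

|z| = 18.3216


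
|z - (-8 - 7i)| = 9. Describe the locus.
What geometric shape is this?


|z - z0| = r is a circle with center z0 and radius r.
Center = (-8, -7), radius = 9

Circle with center (-8, -7) and radius 9


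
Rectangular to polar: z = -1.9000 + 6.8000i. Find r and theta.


r = sqrt(3.61+46.24) = sqrt(49.85) = 7.0605
theta = atan2(6.8, -1.9) = 105.6110 degrees

r = 7.0605, theta = 105.6110 degrees


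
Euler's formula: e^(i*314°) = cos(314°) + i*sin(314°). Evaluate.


cos(314°) = 0.6947
sin(314°) = -0.7193

e^(i*314°) = 0.6947 - 0.7193i


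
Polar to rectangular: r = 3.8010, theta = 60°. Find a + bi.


a = 3.8010*cos(60°) = 3.8010*0.5 = 1.9005
b = 3.8010*sin(60°) = 3.8010*0.86603 = 3.2918

1.9005 + 3.2918i


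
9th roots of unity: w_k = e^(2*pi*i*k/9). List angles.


The 9th roots of unity are cis(360k/9°) for k=0..8
Angle step = 360/9 = 40°
Primitive root: cis(40°)
Primitive root = 0.7660 + 0.6428i

9 roots at angles: 0°, 40°, 80°, 120°, 160°, 200°, 240°, 280°, 320°


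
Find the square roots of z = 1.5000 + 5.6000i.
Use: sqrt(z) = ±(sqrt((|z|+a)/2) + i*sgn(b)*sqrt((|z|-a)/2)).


|z| = sqrt(2.25+31.36) = 5.7974
sqrt((|z|+a)/2) = sqrt((5.7974+1.5)/2) = sqrt(3.6487) = 1.9102
sqrt((|z|-a)/2) = sqrt((5.7974-1.5)/2) = sqrt(2.1487) = 1.4658

±(1.9102 + 1.4658i) i.e. 1.9102 + 1.4658i and -1.9102 - 1.4658i


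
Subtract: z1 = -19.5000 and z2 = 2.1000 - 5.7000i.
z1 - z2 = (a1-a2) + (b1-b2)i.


Real: -19.5 - 2.1 = -21.6
Imag: 0 + 5.7 = 5.7

-21.6000 + 5.7000i


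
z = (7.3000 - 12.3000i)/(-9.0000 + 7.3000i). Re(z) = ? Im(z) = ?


Multiply by conjugate: (7.3000 - 12.3000i)(-9.0000 - 7.3000i) / ((-9)^2 + 7.3^2)
Numerator real = 7.3*(-9) - (12.3)*7.3 = -155.49
Numerator imag = -12.3*(-9) - 7.3*7.3 = 57.41
Denominator = 134.29
Re(z) = -155.49/134.29 = -1.1579
Im(z) = 57.41/134.29 = 0.4275

Re(z) = -1.1579, Im(z) = 0.4275


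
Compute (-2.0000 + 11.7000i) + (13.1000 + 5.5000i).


Real: -2 + 13.1 = 11.1
Imag: 11.7 + 5.5 = 17.2

11.1000 + 17.2000i


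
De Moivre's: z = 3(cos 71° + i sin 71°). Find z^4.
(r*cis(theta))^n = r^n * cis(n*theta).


r^4 = 3^4 = 81
n*theta = 4*71° = 284° = 284° (mod 360)
a = 81*cos(284°) = 19.5957
b = 81*sin(284°) = -78.5940

81 cis(284°) = 19.5957 - 78.5940i


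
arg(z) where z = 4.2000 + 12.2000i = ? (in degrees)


Re = 4.2, Im = 12.2
arg = atan2(12.2, 4.2) = 71.0033 degrees

arg(z) = 71.0033 degrees


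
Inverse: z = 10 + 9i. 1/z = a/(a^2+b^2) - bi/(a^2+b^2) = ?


|z|^2 = 100+81 = 181
1/z = (10 - 9i)/181

1/z = 0.0552 - 0.0497i


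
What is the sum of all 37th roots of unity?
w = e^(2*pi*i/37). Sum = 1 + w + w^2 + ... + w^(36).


The sum of all 37th roots of unity is 0.
Geometric series: (1 - w^37)/(1 - w) = (1-1)/(1-w) = 0 since w^37 = 1, w ≠ 1.
Alternatively: coefficient of z^36 in z^37 - 1 is 0.

0


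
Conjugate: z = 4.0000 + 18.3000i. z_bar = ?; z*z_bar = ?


z_bar = 4.0000 - 18.3000i
z*z_bar = 4^2 + 18.3^2 = 16 + 334.89 = 350.89

z_bar = 4.0000 - 18.3000i, z*z_bar = 350.89


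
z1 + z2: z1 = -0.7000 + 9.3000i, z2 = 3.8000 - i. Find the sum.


Real: -0.7 + 3.8 = 3.1
Imag: 9.3 - 1 = 8.3

3.1000 + 8.3000i


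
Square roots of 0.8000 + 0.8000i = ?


|z| = sqrt(0.64+0.64) = 1.1314
sqrt((|z|+a)/2) = sqrt((1.1314+0.8)/2) = sqrt(0.9657) = 0.9827
sqrt((|z|-a)/2) = sqrt((1.1314-0.8)/2) = sqrt(0.1657) = 0.4070

±(0.9827 + 0.4070i) i.e. 0.9827 + 0.4070i and -0.9827 - 0.4070i


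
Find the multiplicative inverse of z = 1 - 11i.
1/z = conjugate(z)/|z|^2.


|z|^2 = 1+121 = 122
1/z = (1 + 11i)/122

1/z = 0.0082 + 0.0902i


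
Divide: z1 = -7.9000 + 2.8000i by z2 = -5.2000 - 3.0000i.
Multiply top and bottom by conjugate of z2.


Conjugate of z2 = -5.2000 + 3.0000i
Numerator: (-7.9000 + 2.8000i)(-5.2000 + 3.0000i) = 32.6800 - 38.2600i
Denominator: (-5.2)^2 + (-3)^2 = 36.04
Result = (32.6800 - 38.2600i)/36.04

0.9068 - 1.0616i


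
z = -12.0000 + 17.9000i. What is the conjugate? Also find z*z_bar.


z_bar = -12.0000 - 17.9000i
z*z_bar = (-12)^2 + 17.9^2 = 144 + 320.41 = 464.41

z_bar = -12.0000 - 17.9000i, z*z_bar = 464.41


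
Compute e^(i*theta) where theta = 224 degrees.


cos(224°) = -0.7193
sin(224°) = -0.6947

e^(i*224°) = -0.7193 - 0.6947i


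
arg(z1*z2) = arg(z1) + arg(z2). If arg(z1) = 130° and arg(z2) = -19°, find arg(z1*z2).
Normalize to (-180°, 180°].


arg(z1*z2) = 130° - 19° = 111°
Normalized to (-180°, 180°]: 111°

111°


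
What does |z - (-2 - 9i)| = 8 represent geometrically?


|z - z0| = r is a circle with center z0 and radius r.
Center = (-2, -9), radius = 8

Circle with center (-2, -9) and radius 8


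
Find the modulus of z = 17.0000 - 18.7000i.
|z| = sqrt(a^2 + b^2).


|z| = sqrt(17^2 + (-18.7)^2) = sqrt(289 + 349.69) = sqrt(638.69) = 25.2723

|z| = 25.2723


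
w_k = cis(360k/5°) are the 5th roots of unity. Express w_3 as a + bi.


Angle = 360*3/5 = 216°
a = cos(216°) = -0.8090
b = sin(216°) = -0.5878

-0.8090 - 0.5878i


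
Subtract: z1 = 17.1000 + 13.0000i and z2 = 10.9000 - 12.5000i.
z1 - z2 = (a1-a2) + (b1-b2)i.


Real: 17.1 - 10.9 = 6.2
Imag: 13 + 12.5 = 25.5

6.2000 + 25.5000i


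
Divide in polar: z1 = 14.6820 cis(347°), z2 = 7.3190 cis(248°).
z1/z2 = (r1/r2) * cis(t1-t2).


r = 14.6820 / 7.3190 = 2.0060
theta = 347° - 248° = 99° = 99° (mod 360)

2.0060 cis(99°)


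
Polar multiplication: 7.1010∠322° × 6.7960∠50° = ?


r = 7.1010 * 6.7960 = 48.2584
theta = 322° + 50° = 372° = 12° (mod 360)

48.2584 cis(12°)


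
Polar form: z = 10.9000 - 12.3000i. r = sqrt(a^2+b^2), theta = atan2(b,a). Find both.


r = sqrt(118.81+151.29) = sqrt(270.1) = 16.4347
theta = atan2(-12.3, 10.9) = -48.4533 degrees

r = 16.4347, theta = -48.4533 degrees


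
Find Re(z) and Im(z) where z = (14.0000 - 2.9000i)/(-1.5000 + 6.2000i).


Multiply by conjugate: (14.0000 - 2.9000i)(-1.5000 - 6.2000i) / ((-1.5)^2 + 6.2^2)
Numerator real = 14*(-1.5) - (2.9)*6.2 = -38.98
Numerator imag = -2.9*(-1.5) - 14*6.2 = -82.45
Denominator = 40.69
Re(z) = -38.98/40.69 = -0.9580
Im(z) = -82.45/40.69 = -2.0263

Re(z) = -0.9580, Im(z) = -2.0263


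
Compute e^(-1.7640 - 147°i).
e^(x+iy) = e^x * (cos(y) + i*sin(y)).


e^-1.7640 = 0.1714
cos(-147°) = -0.83867
sin(-147°) = -0.5446
Real = 0.1714*(-0.83867) = -0.1437
Imag = 0.1714*(-0.5446) = -0.0933

-0.1437 - 0.0933i


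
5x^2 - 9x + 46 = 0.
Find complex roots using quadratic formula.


disc = (-9)^2 - 4*5*46 = 81 - 920 = -839
sqrt(|disc|) = sqrt(839) = 28.9655
Real part = 9/(2*5) = 0.9000
Imag part = 28.9655/(2*5) = 2.8965

0.9000 ± 2.8965i


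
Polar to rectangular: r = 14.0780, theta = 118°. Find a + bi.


a = 14.0780*cos(118°) = 14.0780*(-0.46947) = -6.6092
b = 14.0780*sin(118°) = 14.0780*0.882948 = 12.4301

-6.6092 + 12.4301i


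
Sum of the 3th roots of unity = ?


The sum of all 3th roots of unity is 0.
Geometric series: (1 - w^3)/(1 - w) = (1-1)/(1-w) = 0 since w^3 = 1, w ≠ 1.
Alternatively: coefficient of z^2 in z^3 - 1 is 0.

0


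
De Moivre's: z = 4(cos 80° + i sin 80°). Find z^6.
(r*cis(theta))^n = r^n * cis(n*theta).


r^6 = 4^6 = 4096
n*theta = 6*80° = 480° = 120° (mod 360)
a = 4096*cos(120°) = -2048.0000
b = 4096*sin(120°) = 3547.2401

4096 cis(120°) = -2048.0000 + 3547.2401i


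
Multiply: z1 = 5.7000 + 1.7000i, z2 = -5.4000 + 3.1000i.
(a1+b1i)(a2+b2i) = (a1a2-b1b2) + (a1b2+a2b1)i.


Real = 5.7*(-5.4) - 1.7*3.1 = -30.78 - 5.27 = -36.05
Imag = 5.7*3.1 - (5.4)*1.7 = 17.67 - (9.18) = 8.49

-36.0500 + 8.4900i


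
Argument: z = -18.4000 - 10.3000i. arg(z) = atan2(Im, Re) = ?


Re = -18.4, Im = -10.3
arg = atan2(-10.3, -18.4) = -150.7607 degrees

arg(z) = -150.7607 degrees


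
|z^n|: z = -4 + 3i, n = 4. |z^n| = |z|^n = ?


|z| = sqrt(16+9) = sqrt(25) = 5
|z^4| = |z|^4 = 5^4 = 625

|z^4| = 625


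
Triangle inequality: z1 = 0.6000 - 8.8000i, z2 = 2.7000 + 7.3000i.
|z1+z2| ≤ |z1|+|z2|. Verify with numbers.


|z1| = sqrt(0.6^2 + (-8.8)^2) = sqrt(77.8) = 8.8204
|z2| = sqrt(2.7^2 + 7.3^2) = sqrt(60.58) = 7.7833
z1+z2 = 3.3000 - 1.5000i
|z1+z2| = sqrt(13.14) = 3.6249
|z1|+|z2| = 8.8204 + 7.7833 = 16.6037

|z1+z2| = 3.6249 ≤ |z1|+|z2| = 16.6037 (verified)


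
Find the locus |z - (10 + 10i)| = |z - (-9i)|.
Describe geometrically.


Equal distances means the locus is the perpendicular bisector of z1 and z2.
Midpoint = ((10+0)/2, (10+(-9))/2) = (5.0000, 0.5000)

Perpendicular bisector through (5.0000, 0.5000)


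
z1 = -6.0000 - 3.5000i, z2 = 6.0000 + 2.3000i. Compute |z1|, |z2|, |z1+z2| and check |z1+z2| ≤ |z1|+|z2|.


|z1| = sqrt((-6)^2 + (-3.5)^2) = sqrt(48.25) = 6.9462
|z2| = sqrt(6^2 + 2.3^2) = sqrt(41.29) = 6.4257
z1+z2 = -1.2000i
|z1+z2| = sqrt(1.44) = 1.2000
|z1|+|z2| = 6.9462 + 6.4257 = 13.3719

|z1+z2| = 1.2000 ≤ |z1|+|z2| = 13.3719 (verified)


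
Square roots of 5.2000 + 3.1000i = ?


|z| = sqrt(27.04+9.61) = 6.0539
sqrt((|z|+a)/2) = sqrt((6.0539+5.2)/2) = sqrt(5.6270) = 2.3721
sqrt((|z|-a)/2) = sqrt((6.0539-5.2)/2) = sqrt(0.4270) = 0.6534

±(2.3721 + 0.6534i) i.e. 2.3721 + 0.6534i and -2.3721 - 0.6534i


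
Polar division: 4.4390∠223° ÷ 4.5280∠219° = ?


r = 4.4390 / 4.5280 = 0.9803
theta = 223° - 219° = 4° = 4° (mod 360)

0.9803 cis(4°)


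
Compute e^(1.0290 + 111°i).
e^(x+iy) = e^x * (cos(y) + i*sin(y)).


e^1.0290 = 2.7983
cos(111°) = -0.35837
sin(111°) = 0.93358
Real = 2.7983*(-0.35837) = -1.0028
Imag = 2.7983*0.93358 = 2.6124

-1.0028 + 2.6124i


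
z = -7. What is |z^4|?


|z| = sqrt(49+0) = sqrt(49) = 7
|z^4| = |z|^4 = 7^4 = 2401

|z^4| = 2401


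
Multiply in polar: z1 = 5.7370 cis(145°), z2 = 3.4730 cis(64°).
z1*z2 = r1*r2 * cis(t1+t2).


r = 5.7370 * 3.4730 = 19.9246
theta = 145° + 64° = 209° = 209° (mod 360)

19.9246 cis(209°)


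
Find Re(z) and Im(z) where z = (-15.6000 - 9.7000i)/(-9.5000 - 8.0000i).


Multiply by conjugate: (-15.6000 - 9.7000i)(-9.5000 + 8.0000i) / ((-9.5)^2 + (-8)^2)
Numerator real = -15.6*(-9.5) - (9.7)*(-8) = 225.8
Numerator imag = -9.7*(-9.5) - (-15.6)*(-8) = -32.65
Denominator = 154.25
Re(z) = 225.8/154.25 = 1.4639
Im(z) = -32.65/154.25 = -0.2117

Re(z) = 1.4639, Im(z) = -0.2117


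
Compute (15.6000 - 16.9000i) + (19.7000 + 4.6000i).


Real: 15.6 + 19.7 = 35.3
Imag: -16.9 + 4.6 = -12.3

35.3000 - 12.3000i


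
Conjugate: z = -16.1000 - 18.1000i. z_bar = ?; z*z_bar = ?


z_bar = -16.1000 + 18.1000i
z*z_bar = (-16.1)^2 + (-18.1)^2 = 259.21 + 327.61 = 586.82

z_bar = -16.1000 + 18.1000i, z*z_bar = 586.82


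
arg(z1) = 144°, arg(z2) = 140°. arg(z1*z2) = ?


arg(z1*z2) = 144° + 140° = 284°
Normalized to (-180°, 180°]: -76°

-76°


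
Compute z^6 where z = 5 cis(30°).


r^6 = 5^6 = 15625
n*theta = 6*30° = 180° = 180° (mod 360)
a = 15625*cos(180°) = -15625.0000
b = 15625*sin(180°) = 0

15625 cis(180°) = -15625.0000 + 0i


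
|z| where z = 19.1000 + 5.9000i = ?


|z| = sqrt(19.1^2 + 5.9^2) = sqrt(364.81 + 34.81) = sqrt(399.62) = 19.9905

|z| = 19.9905


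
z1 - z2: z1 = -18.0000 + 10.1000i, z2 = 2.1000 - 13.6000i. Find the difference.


Real: -18 - 2.1 = -20.1
Imag: 10.1 + 13.6 = 23.7

-20.1000 + 23.7000i


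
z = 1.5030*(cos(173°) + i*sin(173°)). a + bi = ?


a = 1.5030*cos(173°) = 1.5030*(-0.99255) = -1.4918
b = 1.5030*sin(173°) = 1.5030*0.1219 = 0.1832

-1.4918 + 0.1832i


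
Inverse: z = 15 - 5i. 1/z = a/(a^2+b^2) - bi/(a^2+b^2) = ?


|z|^2 = 225+25 = 250
1/z = (15 + 5i)/250

1/z = 0.0600 + 0.0200i


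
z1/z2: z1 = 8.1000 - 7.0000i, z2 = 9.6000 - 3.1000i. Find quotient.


Conjugate of z2 = 9.6000 + 3.1000i
Numerator: (8.1000 - 7.0000i)(9.6000 + 3.1000i) = 99.4600 - 42.0900i
Denominator: 9.6^2 + (-3.1)^2 = 101.77
Result = (99.4600 - 42.0900i)/101.77

0.9773 - 0.4136i


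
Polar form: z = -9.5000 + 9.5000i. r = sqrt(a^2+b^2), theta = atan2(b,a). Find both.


r = sqrt(90.25+90.25) = sqrt(180.5) = 13.4350
theta = atan2(9.5, -9.5) = 135.0000 degrees

r = 13.4350, theta = 135.0000 degrees


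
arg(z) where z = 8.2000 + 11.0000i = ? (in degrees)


Re = 8.2, Im = 11
arg = atan2(11, 8.2) = 53.2971 degrees

arg(z) = 53.2971 degrees


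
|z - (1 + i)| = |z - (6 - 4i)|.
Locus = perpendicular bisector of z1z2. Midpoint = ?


Equal distances means the locus is the perpendicular bisector of z1 and z2.
Midpoint = ((1+6)/2, (1+(-4))/2) = (3.5000, -1.5000)

Perpendicular bisector through (3.5000, -1.5000)


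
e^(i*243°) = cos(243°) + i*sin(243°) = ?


cos(243°) = -0.4540
sin(243°) = -0.8910

e^(i*243°) = -0.4540 - 0.8910i


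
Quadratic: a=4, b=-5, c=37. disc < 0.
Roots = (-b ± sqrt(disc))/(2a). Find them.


disc = (-5)^2 - 4*4*37 = 25 - 592 = -567
sqrt(|disc|) = sqrt(567) = 23.8118
Real part = 5/(2*4) = 0.6250
Imag part = 23.8118/(2*4) = 2.9765

0.6250 ± 2.9765i


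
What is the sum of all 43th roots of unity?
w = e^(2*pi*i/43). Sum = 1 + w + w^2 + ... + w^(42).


The sum of all 43th roots of unity is 0.
Geometric series: (1 - w^43)/(1 - w) = (1-1)/(1-w) = 0 since w^43 = 1, w ≠ 1.
Alternatively: coefficient of z^42 in z^43 - 1 is 0.

0


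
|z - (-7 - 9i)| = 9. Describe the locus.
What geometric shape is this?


|z - z0| = r is a circle with center z0 and radius r.
Center = (-7, -9), radius = 9

Circle with center (-7, -9) and radius 9


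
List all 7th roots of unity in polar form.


The 7th roots of unity are cis(360k/7°) for k=0..6
Angle step = 360/7 = 51.4286°
Primitive root: cis(51.4286°)
Primitive root = 0.6235 + 0.7818i

7 roots at angles: 0°, 51.4286°, 102.8571°, 154.2857°, 205.7143°, 257.1429°, 308.5714°


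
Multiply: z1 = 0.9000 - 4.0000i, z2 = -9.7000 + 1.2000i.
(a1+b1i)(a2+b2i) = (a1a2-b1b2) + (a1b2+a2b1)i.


Real = 0.9*(-9.7) - (-4)*1.2 = -8.73 - (-4.8) = -3.93
Imag = 0.9*1.2 - (9.7)*(-4) = 1.08 + 38.8 = 39.88

-3.9300 + 39.8800i


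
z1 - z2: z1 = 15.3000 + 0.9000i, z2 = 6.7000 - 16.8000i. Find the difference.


Real: 15.3 - 6.7 = 8.6
Imag: 0.9 + 16.8 = 17.7

8.6000 + 17.7000i


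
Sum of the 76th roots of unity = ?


The sum of all 76th roots of unity is 0.
Geometric series: (1 - w^76)/(1 - w) = (1-1)/(1-w) = 0 since w^76 = 1, w ≠ 1.
Alternatively: coefficient of z^75 in z^76 - 1 is 0.

0


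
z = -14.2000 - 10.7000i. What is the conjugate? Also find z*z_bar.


z_bar = -14.2000 + 10.7000i
z*z_bar = (-14.2)^2 + (-10.7)^2 = 201.64 + 114.49 = 316.13

z_bar = -14.2000 + 10.7000i, z*z_bar = 316.13


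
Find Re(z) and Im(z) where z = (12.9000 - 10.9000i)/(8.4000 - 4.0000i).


Multiply by conjugate: (12.9000 - 10.9000i)(8.4000 + 4.0000i) / (8.4^2 + (-4)^2)
Numerator real = 12.9*8.4 - (10.9)*(-4) = 151.96
Numerator imag = -10.9*8.4 - 12.9*(-4) = -39.96
Denominator = 86.56
Re(z) = 151.96/86.56 = 1.7555
Im(z) = -39.96/86.56 = -0.4616

Re(z) = 1.7555, Im(z) = -0.4616


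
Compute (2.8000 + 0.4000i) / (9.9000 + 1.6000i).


Conjugate of z2 = 9.9000 - 1.6000i
Numerator: (2.8000 + 0.4000i)(9.9000 - 1.6000i) = 28.3600 - 0.5200i
Denominator: 9.9^2 + 1.6^2 = 100.57
Result = (28.3600 - 0.5200i)/100.57

0.2820 - 0.0052i


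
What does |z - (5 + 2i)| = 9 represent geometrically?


|z - z0| = r is a circle with center z0 and radius r.
Center = (5, 2), radius = 9

Circle with center (5, 2) and radius 9


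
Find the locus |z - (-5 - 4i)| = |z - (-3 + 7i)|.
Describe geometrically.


Equal distances means the locus is the perpendicular bisector of z1 and z2.
Midpoint = ((-5+(-3))/2, (-4+7)/2) = (-4.0000, 1.5000)

Perpendicular bisector through (-4.0000, 1.5000)


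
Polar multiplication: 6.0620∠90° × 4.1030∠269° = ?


r = 6.0620 * 4.1030 = 24.8724
theta = 90° + 269° = 359° = 359° (mod 360)

24.8724 cis(359°)


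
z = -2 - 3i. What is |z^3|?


|z| = sqrt(4+9) = sqrt(13) = 3.6056
|z^3| = |z|^3 = (sqrt(13))^3 = 13*sqrt(13)

|z^3| = 13*sqrt(13) ≈ 46.8722


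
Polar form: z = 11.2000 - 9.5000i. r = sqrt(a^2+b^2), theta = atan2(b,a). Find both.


r = sqrt(125.44+90.25) = sqrt(215.69) = 14.6864
theta = atan2(-9.5, 11.2) = -40.3051 degrees

r = 14.6864, theta = -40.3051 degrees


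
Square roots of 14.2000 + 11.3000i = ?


|z| = sqrt(201.64+127.69) = 18.1475
sqrt((|z|+a)/2) = sqrt((18.1475+14.2)/2) = sqrt(16.1737) = 4.0217
sqrt((|z|-a)/2) = sqrt((18.1475-14.2)/2) = sqrt(1.9737) = 1.4049

±(4.0217 + 1.4049i) i.e. 4.0217 + 1.4049i and -4.0217 - 1.4049i


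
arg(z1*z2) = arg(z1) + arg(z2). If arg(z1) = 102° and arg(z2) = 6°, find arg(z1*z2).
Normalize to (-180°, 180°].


arg(z1*z2) = 102° + 6° = 108°
Normalized to (-180°, 180°]: 108°

108°


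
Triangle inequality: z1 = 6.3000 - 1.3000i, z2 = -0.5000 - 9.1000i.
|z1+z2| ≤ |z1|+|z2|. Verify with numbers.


|z1| = sqrt(6.3^2 + (-1.3)^2) = sqrt(41.38) = 6.4327
|z2| = sqrt((-0.5)^2 + (-9.1)^2) = sqrt(83.06) = 9.1137
z1+z2 = 5.8000 - 10.4000i
|z1+z2| = sqrt(141.8) = 11.9080
|z1|+|z2| = 6.4327 + 9.1137 = 15.5464

|z1+z2| = 11.9080 ≤ |z1|+|z2| = 15.5464 (verified)


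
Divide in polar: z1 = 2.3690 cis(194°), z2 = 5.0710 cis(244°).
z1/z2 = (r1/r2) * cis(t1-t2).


r = 2.3690 / 5.0710 = 0.4672
theta = 194° - 244° = -50° = 310° (mod 360)

0.4672 cis(310°)


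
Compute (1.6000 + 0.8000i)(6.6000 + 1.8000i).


Real = 1.6*6.6 - 0.8*1.8 = 10.56 - 1.44 = 9.12
Imag = 1.6*1.8 + 6.6*0.8 = 2.88 + 5.28 = 8.16

9.1200 + 8.1600i


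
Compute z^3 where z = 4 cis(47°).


r^3 = 4^3 = 64
n*theta = 3*47° = 141° = 141° (mod 360)
a = 64*cos(141°) = -49.7373
b = 64*sin(141°) = 40.2765

64 cis(141°) = -49.7373 + 40.2765i


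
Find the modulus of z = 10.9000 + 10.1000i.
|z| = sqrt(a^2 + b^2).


|z| = sqrt(10.9^2 + 10.1^2) = sqrt(118.81 + 102.01) = sqrt(220.82) = 14.8600

|z| = 14.8600


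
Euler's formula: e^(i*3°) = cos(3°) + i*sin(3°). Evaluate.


cos(3°) = 0.9986
sin(3°) = 0.0523

e^(i*3°) = 0.9986 + 0.0523i


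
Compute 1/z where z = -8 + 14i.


|z|^2 = 64+196 = 260
1/z = (-8 - 14i)/260

1/z = -0.0308 - 0.0538i


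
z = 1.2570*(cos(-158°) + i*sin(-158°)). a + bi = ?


a = 1.2570*cos(-158°) = 1.2570*(-0.9272) = -1.1655
b = 1.2570*sin(-158°) = 1.2570*(-0.3746) = -0.4709

-1.1655 - 0.4709i


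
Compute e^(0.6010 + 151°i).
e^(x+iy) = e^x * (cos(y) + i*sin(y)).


e^0.6010 = 1.82394
cos(151°) = -0.87462
sin(151°) = 0.48481
Real = 1.82394*(-0.87462) = -1.5953
Imag = 1.82394*0.48481 = 0.8843

-1.5953 + 0.8843i


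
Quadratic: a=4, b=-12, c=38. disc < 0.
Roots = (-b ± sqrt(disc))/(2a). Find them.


disc = (-12)^2 - 4*4*38 = 144 - 608 = -464
sqrt(|disc|) = sqrt(464) = 21.5407
Real part = 12/(2*4) = 1.5000
Imag part = 21.5407/(2*4) = 2.6926

1.5000 ± 2.6926i


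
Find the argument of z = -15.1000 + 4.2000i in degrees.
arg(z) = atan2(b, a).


Re = -15.1, Im = 4.2
arg = atan2(4.2, -15.1) = 164.4563 degrees

arg(z) = 164.4563 degrees


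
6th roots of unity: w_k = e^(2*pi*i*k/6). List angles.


The 6th roots of unity are cis(360k/6°) for k=0..5
Angle step = 360/6 = 60°
Primitive root: cis(60°)
Primitive root = 0.5000 + 0.8660i

6 roots at angles: 0°, 60°, 120°, 180°, 240°, 300°


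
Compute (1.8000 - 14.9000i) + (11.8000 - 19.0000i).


Real: 1.8 + 11.8 = 13.6
Imag: -14.9 - 19 = -33.9

13.6000 - 33.9000i


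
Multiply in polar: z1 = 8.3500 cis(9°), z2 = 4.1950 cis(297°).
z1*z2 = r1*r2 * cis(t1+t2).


r = 8.3500 * 4.1950 = 35.0282
theta = 9° + 297° = 306° = 306° (mod 360)

35.0282 cis(306°)


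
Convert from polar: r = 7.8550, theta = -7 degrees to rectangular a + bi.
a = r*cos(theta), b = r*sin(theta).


a = 7.8550*cos(-7°) = 7.8550*0.99255 = 7.7965
b = 7.8550*sin(-7°) = 7.8550*(-0.12187) = -0.9573

7.7965 - 0.9573i


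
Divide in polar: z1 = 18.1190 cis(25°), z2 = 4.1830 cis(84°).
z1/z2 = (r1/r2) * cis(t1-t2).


r = 18.1190 / 4.1830 = 4.3316
theta = 25° - 84° = -59° = 301° (mod 360)

4.3316 cis(301°)


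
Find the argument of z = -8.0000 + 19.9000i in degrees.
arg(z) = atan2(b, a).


Re = -8, Im = 19.9
arg = atan2(19.9, -8) = 111.9006 degrees

arg(z) = 111.9006 degrees


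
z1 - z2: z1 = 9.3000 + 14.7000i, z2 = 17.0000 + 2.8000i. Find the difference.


Real: 9.3 - 17 = -7.7
Imag: 14.7 - 2.8 = 11.9

-7.7000 + 11.9000i


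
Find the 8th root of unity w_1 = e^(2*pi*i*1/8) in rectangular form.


Angle = 360*1/8 = 45°
a = cos(45°) = 0.7071
b = sin(45°) = 0.7071

0.7071 + 0.7071i


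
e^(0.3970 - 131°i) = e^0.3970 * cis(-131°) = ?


e^0.3970 = 1.4874
cos(-131°) = -0.65606
sin(-131°) = -0.7547
Real = 1.4874*(-0.65606) = -0.9758
Imag = 1.4874*(-0.7547) = -1.1225

-0.9758 - 1.1225i


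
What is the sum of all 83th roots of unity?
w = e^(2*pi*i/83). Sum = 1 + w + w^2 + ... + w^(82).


The sum of all 83th roots of unity is 0.
Geometric series: (1 - w^83)/(1 - w) = (1-1)/(1-w) = 0 since w^83 = 1, w ≠ 1.
Alternatively: coefficient of z^82 in z^83 - 1 is 0.

0


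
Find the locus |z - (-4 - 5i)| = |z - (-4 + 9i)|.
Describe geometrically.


Equal distances means the locus is the perpendicular bisector of z1 and z2.
Midpoint = ((-4+(-4))/2, (-5+9)/2) = (-4.0000, 2.0000)

Perpendicular bisector through (-4.0000, 2.0000)


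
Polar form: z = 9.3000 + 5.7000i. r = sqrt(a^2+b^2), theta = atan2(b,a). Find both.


r = sqrt(86.49+32.49) = sqrt(118.98) = 10.9078
theta = atan2(5.7, 9.3) = 31.5043 degrees

r = 10.9078, theta = 31.5043 degrees


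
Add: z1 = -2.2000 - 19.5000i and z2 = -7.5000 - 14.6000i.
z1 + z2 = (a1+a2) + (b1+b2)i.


Real: -2.2 - 7.5 = -9.7
Imag: -19.5 - 14.6 = -34.1

-9.7000 - 34.1000i


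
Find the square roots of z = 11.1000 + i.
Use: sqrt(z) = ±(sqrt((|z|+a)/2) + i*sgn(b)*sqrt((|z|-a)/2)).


|z| = sqrt(123.21+1) = 11.1450
sqrt((|z|+a)/2) = sqrt((11.1450+11.1)/2) = sqrt(11.1225) = 3.3350
sqrt((|z|-a)/2) = sqrt((11.1450-11.1)/2) = sqrt(0.0225) = 0.1499

±(3.3350 + 0.1499i) i.e. 3.3350 + 0.1499i and -3.3350 - 0.1499i


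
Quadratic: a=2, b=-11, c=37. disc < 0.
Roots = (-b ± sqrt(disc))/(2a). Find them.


disc = (-11)^2 - 4*2*37 = 121 - 296 = -175
sqrt(|disc|) = sqrt(175) = 13.2288
Real part = 11/(2*2) = 2.7500
Imag part = 13.2288/(2*2) = 3.3072

2.7500 ± 3.3072i


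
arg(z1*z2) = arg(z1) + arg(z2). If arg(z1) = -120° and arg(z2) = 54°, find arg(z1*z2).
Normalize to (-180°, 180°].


arg(z1*z2) = -120° + 54° = -66°
Normalized to (-180°, 180°]: -66°

-66°


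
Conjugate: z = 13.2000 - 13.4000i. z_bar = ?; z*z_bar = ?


z_bar = 13.2000 + 13.4000i
z*z_bar = 13.2^2 + (-13.4)^2 = 174.24 + 179.56 = 353.8

z_bar = 13.2000 + 13.4000i, z*z_bar = 353.8


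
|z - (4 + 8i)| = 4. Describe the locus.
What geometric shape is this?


|z - z0| = r is a circle with center z0 and radius r.
Center = (4, 8), radius = 4

Circle with center (4, 8) and radius 4


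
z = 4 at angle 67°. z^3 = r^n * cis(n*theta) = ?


r^3 = 4^3 = 64
n*theta = 3*67° = 201° = 201° (mod 360)
a = 64*cos(201°) = -59.7491
b = 64*sin(201°) = -22.9355

64 cis(201°) = -59.7491 - 22.9355i


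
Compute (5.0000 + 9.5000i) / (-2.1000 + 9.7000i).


Conjugate of z2 = -2.1000 - 9.7000i
Numerator: (5.0000 + 9.5000i)(-2.1000 - 9.7000i) = 81.6500 - 68.4500i
Denominator: (-2.1)^2 + 9.7^2 = 98.5
Result = (81.6500 - 68.4500i)/98.5

0.8289 - 0.6949i


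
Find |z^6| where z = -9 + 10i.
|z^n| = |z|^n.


|z| = sqrt(81+100) = sqrt(181) = 13.4536
|z^6| = |z|^6 = (sqrt(181))^6 = 181^3 = 5929741

|z^6| = 5929741


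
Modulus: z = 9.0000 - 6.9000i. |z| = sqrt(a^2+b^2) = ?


|z| = sqrt(9^2 + (-6.9)^2) = sqrt(81 + 47.61) = sqrt(128.61) = 11.3406

|z| = 11.3406


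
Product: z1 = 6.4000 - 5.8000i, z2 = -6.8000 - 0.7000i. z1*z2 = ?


Real = 6.4*(-6.8) - (-5.8)*(-0.7) = -43.52 - 4.06 = -47.58
Imag = 6.4*(-0.7) - (6.8)*(-5.8) = -4.48 + 39.44 = 34.96

-47.5800 + 34.9600i


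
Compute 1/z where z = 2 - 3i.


|z|^2 = 4+9 = 13
1/z = (2 + 3i)/13

1/z = 0.1538 + 0.2308i


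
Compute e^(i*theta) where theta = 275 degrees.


cos(275°) = 0.0872
sin(275°) = -0.9962

e^(i*275°) = 0.0872 - 0.9962i


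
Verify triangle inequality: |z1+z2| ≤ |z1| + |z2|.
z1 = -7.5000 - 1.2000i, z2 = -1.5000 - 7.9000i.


|z1| = sqrt((-7.5)^2 + (-1.2)^2) = sqrt(57.69) = 7.5954
|z2| = sqrt((-1.5)^2 + (-7.9)^2) = sqrt(64.66) = 8.0411
z1+z2 = -9.0000 - 9.1000i
|z1+z2| = sqrt(163.81) = 12.7988
|z1|+|z2| = 7.5954 + 8.0411 = 15.6365

|z1+z2| = 12.7988 ≤ |z1|+|z2| = 15.6365 (verified)


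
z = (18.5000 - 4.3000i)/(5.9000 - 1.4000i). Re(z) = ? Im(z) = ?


Multiply by conjugate: (18.5000 - 4.3000i)(5.9000 + 1.4000i) / (5.9^2 + (-1.4)^2)
Numerator real = 18.5*5.9 - (4.3)*(-1.4) = 115.17
Numerator imag = -4.3*5.9 - 18.5*(-1.4) = 0.53
Denominator = 36.77
Re(z) = 115.17/36.77 = 3.1322
Im(z) = 0.53/36.77 = 0.0144

Re(z) = 3.1322, Im(z) = 0.0144


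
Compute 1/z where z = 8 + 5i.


|z|^2 = 64+25 = 89
1/z = (8 - 5i)/89

1/z = 0.0899 - 0.0562i


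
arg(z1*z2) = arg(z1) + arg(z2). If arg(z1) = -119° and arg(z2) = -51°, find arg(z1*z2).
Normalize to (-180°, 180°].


arg(z1*z2) = -119° - 51° = -170°
Normalized to (-180°, 180°]: -170°

-170°


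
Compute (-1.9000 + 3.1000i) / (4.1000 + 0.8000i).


Conjugate of z2 = 4.1000 - 0.8000i
Numerator: (-1.9000 + 3.1000i)(4.1000 - 0.8000i) = -5.3100 + 14.2300i
Denominator: 4.1^2 + 0.8^2 = 17.45
Result = (-5.3100 + 14.2300i)/17.45

-0.3043 + 0.8155i


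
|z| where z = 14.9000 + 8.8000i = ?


|z| = sqrt(14.9^2 + 8.8^2) = sqrt(222.01 + 77.44) = sqrt(299.45) = 17.3046

|z| = 17.3046


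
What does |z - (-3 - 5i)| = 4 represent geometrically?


|z - z0| = r is a circle with center z0 and radius r.
Center = (-3, -5), radius = 4

Circle with center (-3, -5) and radius 4


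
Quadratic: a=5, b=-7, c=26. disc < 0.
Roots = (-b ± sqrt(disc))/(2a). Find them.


disc = (-7)^2 - 4*5*26 = 49 - 520 = -471
sqrt(|disc|) = sqrt(471) = 21.7025
Real part = 7/(2*5) = 0.7000
Imag part = 21.7025/(2*5) = 2.1703

0.7000 ± 2.1703i


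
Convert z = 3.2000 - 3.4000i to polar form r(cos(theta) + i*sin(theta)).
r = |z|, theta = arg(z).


r = sqrt(10.24+11.56) = sqrt(21.8) = 4.6690
theta = atan2(-3.4, 3.2) = -46.7357 degrees

r = 4.6690, theta = -46.7357 degrees


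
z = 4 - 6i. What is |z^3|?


|z| = sqrt(16+36) = sqrt(52) = 7.2111
|z^3| = |z|^3 = (sqrt(52))^3 = 52*sqrt(52)

|z^3| = 52*sqrt(52) ≈ 374.9773


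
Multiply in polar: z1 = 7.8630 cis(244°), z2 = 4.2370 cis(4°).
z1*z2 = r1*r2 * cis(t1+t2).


r = 7.8630 * 4.2370 = 33.3155
theta = 244° + 4° = 248° = 248° (mod 360)

33.3155 cis(248°)


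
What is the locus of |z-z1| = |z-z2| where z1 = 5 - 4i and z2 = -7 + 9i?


Equal distances means the locus is the perpendicular bisector of z1 and z2.
Midpoint = ((5+(-7))/2, (-4+9)/2) = (-1.0000, 2.5000)

Perpendicular bisector through (-1.0000, 2.5000)


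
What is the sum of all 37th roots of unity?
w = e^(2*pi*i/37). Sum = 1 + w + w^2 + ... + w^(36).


The sum of all 37th roots of unity is 0.
Geometric series: (1 - w^37)/(1 - w) = (1-1)/(1-w) = 0 since w^37 = 1, w ≠ 1.
Alternatively: coefficient of z^36 in z^37 - 1 is 0.

0


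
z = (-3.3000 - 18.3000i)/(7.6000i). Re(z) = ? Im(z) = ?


Multiply by conjugate: (-3.3000 - 18.3000i)(-7.6000i) / (0^2 + 7.6^2)
Numerator real = -3.3*0 - (18.3)*7.6 = -139.08
Numerator imag = -18.3*0 - (-3.3)*7.6 = 25.08
Denominator = 57.76
Re(z) = -139.08/57.76 = -2.4079
Im(z) = 25.08/57.76 = 0.4342

Re(z) = -2.4079, Im(z) = 0.4342


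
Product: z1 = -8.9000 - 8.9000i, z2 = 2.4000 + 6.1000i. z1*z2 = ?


Real = -8.9*2.4 - (-8.9)*6.1 = -21.36 - (-54.29) = 32.93
Imag = -8.9*6.1 + 2.4*(-8.9) = -54.29 - (21.36) = -75.65

32.9300 - 75.6500i


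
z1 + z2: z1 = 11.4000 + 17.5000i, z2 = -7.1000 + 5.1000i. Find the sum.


Real: 11.4 - 7.1 = 4.3
Imag: 17.5 + 5.1 = 22.6

4.3000 + 22.6000i


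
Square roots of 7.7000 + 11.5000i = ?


|z| = sqrt(59.29+132.25) = 13.8398
sqrt((|z|+a)/2) = sqrt((13.8398+7.7)/2) = sqrt(10.7699) = 3.2818
sqrt((|z|-a)/2) = sqrt((13.8398-7.7)/2) = sqrt(3.0699) = 1.7521

±(3.2818 + 1.7521i) i.e. 3.2818 + 1.7521i and -3.2818 - 1.7521i


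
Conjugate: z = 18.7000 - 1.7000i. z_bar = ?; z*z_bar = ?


z_bar = 18.7000 + 1.7000i
z*z_bar = 18.7^2 + (-1.7)^2 = 349.69 + 2.89 = 352.58

z_bar = 18.7000 + 1.7000i, z*z_bar = 352.58


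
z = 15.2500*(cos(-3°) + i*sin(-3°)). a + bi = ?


a = 15.2500*cos(-3°) = 15.2500*0.99863 = 15.2291
b = 15.2500*sin(-3°) = 15.2500*(-0.052336) = -0.7981

15.2291 - 0.7981i


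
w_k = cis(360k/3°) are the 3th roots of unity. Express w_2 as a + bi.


Angle = 360*2/3 = 240°
a = cos(240°) = -0.5000
b = sin(240°) = -0.8660

-0.5000 - 0.8660i


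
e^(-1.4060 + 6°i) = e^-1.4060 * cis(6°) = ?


e^-1.4060 = 0.2451
cos(6°) = 0.9945
sin(6°) = 0.1045
Real = 0.2451*0.9945 = 0.2438
Imag = 0.2451*0.1045 = 0.0256

0.2438 + 0.0256i


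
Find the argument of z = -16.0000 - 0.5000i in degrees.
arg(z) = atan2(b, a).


Re = -16, Im = -0.5
arg = atan2(-0.5, -16) = -178.2101 degrees

arg(z) = -178.2101 degrees


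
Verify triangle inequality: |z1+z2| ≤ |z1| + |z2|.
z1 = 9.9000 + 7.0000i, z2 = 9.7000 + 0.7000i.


|z1| = sqrt(9.9^2 + 7^2) = sqrt(147.01) = 12.1248
|z2| = sqrt(9.7^2 + 0.7^2) = sqrt(94.58) = 9.7252
z1+z2 = 19.6000 + 7.7000i
|z1+z2| = sqrt(443.45) = 21.0583
|z1|+|z2| = 12.1248 + 9.7252 = 21.8500

|z1+z2| = 21.0583 ≤ |z1|+|z2| = 21.8500 (verified)
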